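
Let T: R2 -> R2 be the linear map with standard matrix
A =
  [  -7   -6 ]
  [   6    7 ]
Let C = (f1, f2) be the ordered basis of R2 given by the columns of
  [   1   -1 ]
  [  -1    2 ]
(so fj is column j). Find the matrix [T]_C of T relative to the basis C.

[[-3, -2], [-2, 3]]

The j-th column of [T]_C is [T(fj)]_C.
T(f1) = A f1 = (-1, -1) = -3f1 - 2f2, so column 1 is (-3, -2).
Repeating for f2 and assembling the columns gives [[-3, -2], [-2, 3]].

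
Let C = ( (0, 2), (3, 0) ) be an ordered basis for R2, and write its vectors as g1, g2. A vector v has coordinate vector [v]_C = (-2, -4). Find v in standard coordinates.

(-12, -4)

The coordinates say v = -2g1 - 4g2; adding the scaled basis vectors gives (-12, -4).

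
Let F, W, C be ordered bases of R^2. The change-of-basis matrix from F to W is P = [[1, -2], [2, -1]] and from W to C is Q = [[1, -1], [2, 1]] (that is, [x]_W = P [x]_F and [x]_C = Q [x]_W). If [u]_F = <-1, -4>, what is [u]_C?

Composing the changes, [u]_C = Q P [u]_F.
Q P = [[-1, -1], [4, -5]]; applying this to <-1, -4> gives <5, 16>.

<5, 16>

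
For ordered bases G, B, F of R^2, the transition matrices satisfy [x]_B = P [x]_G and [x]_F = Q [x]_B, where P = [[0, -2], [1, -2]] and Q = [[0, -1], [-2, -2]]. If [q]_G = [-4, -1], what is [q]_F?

First [q]_B = P [q]_G = [2, -2].
Then [q]_F = Q [q]_B = [2, 0].

[2, 0]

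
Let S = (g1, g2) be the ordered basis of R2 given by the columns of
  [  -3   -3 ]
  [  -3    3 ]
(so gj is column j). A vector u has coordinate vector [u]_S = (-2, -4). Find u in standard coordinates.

u = M [u]_S, where M has columns g1, g2.
Carrying out the matrix-vector product, u = (18, -6).

(18, -6)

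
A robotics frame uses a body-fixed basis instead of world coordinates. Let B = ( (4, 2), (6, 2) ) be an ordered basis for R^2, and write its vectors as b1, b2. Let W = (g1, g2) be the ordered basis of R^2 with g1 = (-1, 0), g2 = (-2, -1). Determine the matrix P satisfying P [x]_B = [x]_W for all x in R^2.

[[0, -2], [-2, -2]]

Let M have columns bj and N have columns gj. Then for every x, N [x]_W = x = M [x]_B, so P = N^(-1) M.
Since det N = 1, N^(-1) has integer entries; multiplying gives P = [[0, -2], [-2, -2]].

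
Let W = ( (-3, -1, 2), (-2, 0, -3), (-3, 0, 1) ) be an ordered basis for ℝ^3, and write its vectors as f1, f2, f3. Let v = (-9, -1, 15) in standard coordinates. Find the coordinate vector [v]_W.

(1, -3, 4)

[v]_W is the unique c with M c = v, where M has columns f1, ..., f3.
Row-reducing the augmented matrix [M | v] gives c = (1, -3, 4).
Check: f1 - 3f2 + 4f3 = (-9, -1, 15).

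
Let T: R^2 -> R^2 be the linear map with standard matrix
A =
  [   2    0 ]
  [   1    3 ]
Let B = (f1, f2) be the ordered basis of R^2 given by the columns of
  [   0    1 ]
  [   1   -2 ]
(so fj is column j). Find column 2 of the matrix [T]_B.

Compute T(f2) = A f2 = [2, -5] in standard coordinates.
Then write this in B-coordinates: solve for y in y_1 f1 + y_2 f2 = [2, -5].
This gives y = [-1, 2], which is column 2 of [T]_B.

[-1, 2]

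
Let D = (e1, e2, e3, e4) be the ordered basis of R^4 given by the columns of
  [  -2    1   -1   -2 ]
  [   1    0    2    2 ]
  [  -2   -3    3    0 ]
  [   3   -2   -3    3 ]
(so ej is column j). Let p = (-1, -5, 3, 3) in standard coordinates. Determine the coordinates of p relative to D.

(3, -3, 0, -4)

Write p = c_1 e1 + ... + c_4 e4 and solve for the c_i.
Row-reducing the augmented matrix [M | p] gives c = (3, -3, 0, -4).
Check: 3e1 - 3e2 + 0·e3 - 4e4 = (-1, -5, 3, 3).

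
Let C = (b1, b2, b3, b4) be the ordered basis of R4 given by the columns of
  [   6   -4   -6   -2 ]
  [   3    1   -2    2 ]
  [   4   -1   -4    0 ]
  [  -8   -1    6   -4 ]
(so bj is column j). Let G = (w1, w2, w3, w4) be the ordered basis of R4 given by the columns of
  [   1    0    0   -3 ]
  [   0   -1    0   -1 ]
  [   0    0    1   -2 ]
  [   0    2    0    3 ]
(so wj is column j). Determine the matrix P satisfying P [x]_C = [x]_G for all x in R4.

Column j of P is [bj]_G, since P maps C-coordinates to G-coordinates.
Expressing b1 in G: b1 = 0·w1 - w2 + 0·w3 - 2w4, so column 1 of P is <0, -1, 0, -2>.
Doing the same for each bj gives P = [[0, -1, 0, -2], [-1, -2, 0, -2], [0, 1, 0, 0], [-2, 1, 2, 0]].

[[0, -1, 0, -2], [-1, -2, 0, -2], [0, 1, 0, 0], [-2, 1, 2, 0]]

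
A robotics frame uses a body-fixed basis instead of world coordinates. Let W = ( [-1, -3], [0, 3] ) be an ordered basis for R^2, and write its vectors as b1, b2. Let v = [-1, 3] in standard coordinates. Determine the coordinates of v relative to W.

Write v = c_1 b1 + c_2 b2 and solve for the c_i.
System: -c_1 + 0c_2 = -1, -3c_1 + 3c_2 = 3; solving gives c_1 = 1, c_2 = 2.
Check: b1 + 2b2 = [-1, 3].

[1, 2]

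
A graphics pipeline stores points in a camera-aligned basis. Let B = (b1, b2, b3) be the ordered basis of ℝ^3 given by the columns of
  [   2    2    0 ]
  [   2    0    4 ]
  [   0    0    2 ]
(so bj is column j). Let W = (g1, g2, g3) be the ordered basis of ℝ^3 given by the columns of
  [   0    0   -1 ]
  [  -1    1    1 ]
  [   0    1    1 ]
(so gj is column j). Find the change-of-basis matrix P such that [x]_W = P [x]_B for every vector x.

[[-2, 0, -2], [2, 2, 2], [-2, -2, 0]]

Take x = bj: its B-coordinates are the j-th standard unit vector, so P e_j — column j of P — equals [bj]_W.
b1 = -2g1 + 2g2 - 2g3, giving column 1 = [-2, 2, -2]; repeating for each j gives P = [[-2, 0, -2], [2, 2, 2], [-2, -2, 0]].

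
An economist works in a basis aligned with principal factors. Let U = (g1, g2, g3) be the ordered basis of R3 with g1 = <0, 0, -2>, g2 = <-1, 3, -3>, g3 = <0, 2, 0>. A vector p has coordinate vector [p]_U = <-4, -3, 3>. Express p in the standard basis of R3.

p = M [p]_U, where M has columns g1, ..., g3.
Carrying out the matrix-vector product, p = <3, -3, 17>.

<3, -3, 17>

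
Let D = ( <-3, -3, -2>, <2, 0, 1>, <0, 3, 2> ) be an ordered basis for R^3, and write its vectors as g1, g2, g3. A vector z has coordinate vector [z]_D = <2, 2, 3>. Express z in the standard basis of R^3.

<-2, 3, 4>

By definition z = 2g1 + 2g2 + 3g3.
Summing componentwise gives <-2, 3, 4>.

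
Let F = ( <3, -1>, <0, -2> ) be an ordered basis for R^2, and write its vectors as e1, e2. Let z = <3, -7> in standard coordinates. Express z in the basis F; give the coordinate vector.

[z]_F is the unique c with M c = z, where M has columns e1, e2.
System: 3c_1 + 0c_2 = 3, -c_1 - 2c_2 = -7; solving gives c_1 = 1, c_2 = 3.
Check: e1 + 3e2 = <3, -7>.

<1, 3>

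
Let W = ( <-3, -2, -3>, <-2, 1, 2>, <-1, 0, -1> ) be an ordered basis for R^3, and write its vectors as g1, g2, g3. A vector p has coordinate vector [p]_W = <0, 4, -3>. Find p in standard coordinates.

<-5, 4, 11>

By definition p = 0·g1 + 4g2 - 3g3.
Summing componentwise gives <-5, 4, 11>.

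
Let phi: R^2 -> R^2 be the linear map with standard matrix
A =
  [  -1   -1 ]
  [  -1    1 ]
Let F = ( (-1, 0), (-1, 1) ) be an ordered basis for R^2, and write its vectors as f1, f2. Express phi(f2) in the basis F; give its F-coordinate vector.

(-2, 2)

Compute phi(f2) = A f2 = (0, 2) in standard coordinates.
Then write this in F-coordinates: solve for y in y_1 f1 + y_2 f2 = (0, 2).
This gives y = (-2, 2), which is column 2 of [phi]_F.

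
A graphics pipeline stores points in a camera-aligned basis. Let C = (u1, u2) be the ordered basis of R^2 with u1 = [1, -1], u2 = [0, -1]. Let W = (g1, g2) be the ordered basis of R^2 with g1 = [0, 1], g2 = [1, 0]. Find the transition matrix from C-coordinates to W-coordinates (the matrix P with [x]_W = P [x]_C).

Take x = uj: its C-coordinates are the j-th standard unit vector, so P e_j — column j of P — equals [uj]_W.
u1 = -g1 + g2, giving column 1 = [-1, 1]; repeating for each j gives P = [[-1, -1], [1, 0]].

[[-1, -1], [1, 0]]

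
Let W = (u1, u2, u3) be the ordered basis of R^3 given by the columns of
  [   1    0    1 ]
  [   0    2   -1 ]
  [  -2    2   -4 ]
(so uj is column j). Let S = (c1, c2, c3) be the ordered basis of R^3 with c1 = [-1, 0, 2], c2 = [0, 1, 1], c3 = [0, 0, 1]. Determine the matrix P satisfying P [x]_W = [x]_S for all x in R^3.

[[-1, 0, -1], [0, 2, -1], [0, 0, -1]]

Take x = uj: its W-coordinates are the j-th standard unit vector, so P e_j — column j of P — equals [uj]_S.
u1 = -c1 + 0·c2 + 0·c3, giving column 1 = [-1, 0, 0]; repeating for each j gives P = [[-1, 0, -1], [0, 2, -1], [0, 0, -1]].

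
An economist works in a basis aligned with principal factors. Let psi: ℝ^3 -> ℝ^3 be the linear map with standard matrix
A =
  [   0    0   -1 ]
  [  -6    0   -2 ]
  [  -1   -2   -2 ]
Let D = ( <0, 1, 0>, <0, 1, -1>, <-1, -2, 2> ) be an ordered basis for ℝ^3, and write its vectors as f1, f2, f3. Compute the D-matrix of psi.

Let P have columns f1, ..., f3. Then [psi]_D = P^(-1) A P.
Here det P = 1, so P^(-1) is integer; computing A P first and then P^(-1)(A P) gives [[-2, 2, 3], [2, -2, 3], [0, -1, 2]].

[[-2, 2, 3], [2, -2, 3], [0, -1, 2]]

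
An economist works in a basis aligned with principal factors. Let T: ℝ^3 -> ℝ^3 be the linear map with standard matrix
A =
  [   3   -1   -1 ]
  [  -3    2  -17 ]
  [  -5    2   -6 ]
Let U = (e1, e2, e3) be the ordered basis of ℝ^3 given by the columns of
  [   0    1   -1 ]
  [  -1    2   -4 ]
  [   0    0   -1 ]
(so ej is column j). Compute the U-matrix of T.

[[0, -1, -2], [3, 2, -1], [2, 1, -3]]

The j-th column of [T]_U is [T(ej)]_U.
T(e1) = A e1 = <1, -2, -2> = 0·e1 + 3e2 + 2e3, so column 1 is <0, 3, 2>.
Repeating for e2, e3 and assembling the columns gives [[0, -1, -2], [3, 2, -1], [2, 1, -3]].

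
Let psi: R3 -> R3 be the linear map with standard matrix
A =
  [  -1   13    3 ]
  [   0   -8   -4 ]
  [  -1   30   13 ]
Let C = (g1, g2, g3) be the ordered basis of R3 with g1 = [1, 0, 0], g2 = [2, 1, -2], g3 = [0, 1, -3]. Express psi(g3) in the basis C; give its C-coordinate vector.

[-2, 3, 1]

Compute psi(g3) = A g3 = [4, 4, -9] in standard coordinates.
Then write this in C-coordinates: solve for y in y_1 g1 + ... + y_3 g3 = [4, 4, -9].
This gives y = [-2, 3, 1], which is column 3 of [psi]_C.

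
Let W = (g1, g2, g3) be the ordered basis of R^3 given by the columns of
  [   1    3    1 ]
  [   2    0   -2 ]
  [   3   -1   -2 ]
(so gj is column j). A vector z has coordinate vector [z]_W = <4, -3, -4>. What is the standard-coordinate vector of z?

By definition z = 4g1 - 3g2 - 4g3.
Summing componentwise gives <-9, 16, 23>.

<-9, 16, 23>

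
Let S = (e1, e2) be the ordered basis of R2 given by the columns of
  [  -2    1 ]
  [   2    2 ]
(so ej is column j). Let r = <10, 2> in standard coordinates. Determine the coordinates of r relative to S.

<-3, 4>

We seek scalars with c_1 e1 + c_2 e2 = r; equivalently solve M c = r where the columns of M are e1, e2.
System: -2c_1 + c_2 = 10, 2c_1 + 2c_2 = 2; solving gives c_1 = -3, c_2 = 4.
Check: -3e1 + 4e2 = <10, 2>.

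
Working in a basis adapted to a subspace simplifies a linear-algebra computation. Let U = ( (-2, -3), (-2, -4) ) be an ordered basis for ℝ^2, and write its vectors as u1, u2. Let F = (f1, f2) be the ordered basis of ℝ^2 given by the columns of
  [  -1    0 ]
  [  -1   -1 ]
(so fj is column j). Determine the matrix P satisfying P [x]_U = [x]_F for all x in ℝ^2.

Take x = uj: its U-coordinates are the j-th standard unit vector, so P e_j — column j of P — equals [uj]_F.
u1 = 2f1 + f2, giving column 1 = (2, 1); repeating for each j gives P = [[2, 2], [1, 2]].

[[2, 2], [1, 2]]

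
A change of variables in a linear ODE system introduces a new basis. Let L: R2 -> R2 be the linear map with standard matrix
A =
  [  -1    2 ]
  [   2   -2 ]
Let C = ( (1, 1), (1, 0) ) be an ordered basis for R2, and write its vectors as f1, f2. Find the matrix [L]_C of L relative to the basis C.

With P the matrix whose columns are f1, f2, [L]_C = P^(-1) A P.
Column by column: L(f1) = A f1 = (1, 0); its C-coordinates (0, 1) give column 1.
Continuing for each basis vector yields [L]_C = [[0, 2], [1, -3]].

[[0, 2], [1, -3]]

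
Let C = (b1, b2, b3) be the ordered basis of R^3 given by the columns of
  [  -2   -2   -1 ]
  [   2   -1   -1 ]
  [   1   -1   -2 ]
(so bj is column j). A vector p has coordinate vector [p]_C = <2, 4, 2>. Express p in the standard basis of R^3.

The coordinates say p = 2b1 + 4b2 + 2b3; adding the scaled basis vectors gives <-14, -2, -6>.

<-14, -2, -6>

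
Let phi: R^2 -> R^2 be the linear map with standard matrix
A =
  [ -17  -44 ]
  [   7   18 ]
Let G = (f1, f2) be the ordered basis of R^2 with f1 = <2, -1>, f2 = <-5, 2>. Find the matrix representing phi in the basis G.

[[0, 1], [-2, 1]]

The j-th column of [phi]_G is [phi(fj)]_G.
phi(f1) = A f1 = <10, -4> = 0·f1 - 2f2, so column 1 is <0, -2>.
Repeating for f2 and assembling the columns gives [[0, 1], [-2, 1]].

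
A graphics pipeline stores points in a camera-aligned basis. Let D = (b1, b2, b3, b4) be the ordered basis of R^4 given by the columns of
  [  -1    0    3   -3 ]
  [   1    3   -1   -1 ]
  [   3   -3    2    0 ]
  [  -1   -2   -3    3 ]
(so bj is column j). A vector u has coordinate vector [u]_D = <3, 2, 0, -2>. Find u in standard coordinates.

By definition u = 3b1 + 2b2 + 0·b3 - 2b4.
Summing componentwise gives <3, 11, 3, -13>.

<3, 11, 3, -13>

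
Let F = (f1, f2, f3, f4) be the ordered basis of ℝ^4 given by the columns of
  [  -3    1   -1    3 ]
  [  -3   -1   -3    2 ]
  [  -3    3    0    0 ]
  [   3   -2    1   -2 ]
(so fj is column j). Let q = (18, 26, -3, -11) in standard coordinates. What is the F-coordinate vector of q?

Write q = c_1 f1 + ... + c_4 f4 and solve for the c_i.
Row-reducing the augmented matrix [M | q] gives c = (-2, -3, -3, 4).
Check: -2f1 - 3f2 - 3f3 + 4f4 = (18, 26, -3, -11).

(-2, -3, -3, 4)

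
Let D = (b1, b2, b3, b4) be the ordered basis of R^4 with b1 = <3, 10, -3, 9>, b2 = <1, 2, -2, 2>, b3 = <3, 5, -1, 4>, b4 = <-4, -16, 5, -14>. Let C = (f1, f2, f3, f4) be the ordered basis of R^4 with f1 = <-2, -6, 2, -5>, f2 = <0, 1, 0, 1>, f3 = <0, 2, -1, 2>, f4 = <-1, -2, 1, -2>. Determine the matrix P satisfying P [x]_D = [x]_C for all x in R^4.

Column j of P is [bj]_C, since P maps D-coordinates to C-coordinates.
Expressing b1 in C: b1 = -f1 + 2f2 + 0·f3 - f4, so column 1 of P is <-1, 2, 0, -1>.
Doing the same for each bj gives P = [[-1, 0, -1, 2], [2, -2, 1, -2], [0, 1, -2, -1], [-1, -1, -1, 0]].

[[-1, 0, -1, 2], [2, -2, 1, -2], [0, 1, -2, -1], [-1, -1, -1, 0]]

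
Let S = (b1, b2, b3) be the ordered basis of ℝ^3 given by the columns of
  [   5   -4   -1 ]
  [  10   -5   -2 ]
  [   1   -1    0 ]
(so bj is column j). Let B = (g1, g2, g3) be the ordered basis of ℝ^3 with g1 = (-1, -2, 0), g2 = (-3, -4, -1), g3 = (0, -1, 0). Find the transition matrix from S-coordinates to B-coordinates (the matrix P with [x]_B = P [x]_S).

[[-2, 1, 1], [-1, 1, 0], [-2, -1, 0]]

Take x = bj: its S-coordinates are the j-th standard unit vector, so P e_j — column j of P — equals [bj]_B.
b1 = -2g1 - g2 - 2g3, giving column 1 = (-2, -1, -2); repeating for each j gives P = [[-2, 1, 1], [-1, 1, 0], [-2, -1, 0]].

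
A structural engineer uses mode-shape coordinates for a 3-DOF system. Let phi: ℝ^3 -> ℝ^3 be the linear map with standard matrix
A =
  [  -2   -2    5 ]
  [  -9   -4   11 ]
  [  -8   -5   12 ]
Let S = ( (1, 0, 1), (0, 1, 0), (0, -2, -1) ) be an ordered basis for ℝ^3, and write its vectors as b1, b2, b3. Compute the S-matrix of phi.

The j-th column of [phi]_S is [phi(bj)]_S.
phi(b1) = A b1 = (3, 2, 4) = 3b1 + 0·b2 - b3, so column 1 is (3, 0, -1).
Repeating for b2, b3 and assembling the columns gives [[3, -2, -1], [0, 2, -1], [-1, 3, 1]].

[[3, -2, -1], [0, 2, -1], [-1, 3, 1]]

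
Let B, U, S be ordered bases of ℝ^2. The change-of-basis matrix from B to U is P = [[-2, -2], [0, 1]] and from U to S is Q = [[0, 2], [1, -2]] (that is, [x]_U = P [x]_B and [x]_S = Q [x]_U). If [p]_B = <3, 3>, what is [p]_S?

<6, -18>

Composing the changes, [p]_S = Q P [p]_B.
Q P = [[0, 2], [-2, -4]]; applying this to <3, 3> gives <6, -18>.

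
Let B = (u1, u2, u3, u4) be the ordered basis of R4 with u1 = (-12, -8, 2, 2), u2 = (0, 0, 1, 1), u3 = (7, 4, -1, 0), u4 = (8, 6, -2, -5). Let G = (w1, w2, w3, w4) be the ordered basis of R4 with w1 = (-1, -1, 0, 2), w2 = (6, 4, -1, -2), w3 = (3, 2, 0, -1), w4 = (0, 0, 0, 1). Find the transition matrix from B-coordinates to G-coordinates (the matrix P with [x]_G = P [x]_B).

[[0, 0, 2, -2], [-2, -1, 1, 2], [0, 2, 1, -2], [-2, 1, -1, 1]]

Let M have columns uj and N have columns wj. Then for every x, N [x]_G = x = M [x]_B, so P = N^(-1) M.
Since det N = 1, N^(-1) has integer entries; multiplying gives P = [[0, 0, 2, -2], [-2, -1, 1, 2], [0, 2, 1, -2], [-2, 1, -1, 1]].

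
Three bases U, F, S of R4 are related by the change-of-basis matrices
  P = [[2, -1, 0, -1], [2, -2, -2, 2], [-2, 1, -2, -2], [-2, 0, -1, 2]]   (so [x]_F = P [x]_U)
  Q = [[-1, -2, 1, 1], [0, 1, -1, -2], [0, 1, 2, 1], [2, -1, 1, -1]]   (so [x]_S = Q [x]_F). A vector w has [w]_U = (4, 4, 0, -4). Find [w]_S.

(-4, 20, -16, 44)

Composing the changes, [w]_S = Q P [w]_U.
Q P = [[-10, 6, 1, -3], [8, -3, 2, 0], [-4, 0, -7, 0], [2, 1, 1, -8]]; applying this to (4, 4, 0, -4) gives (-4, 20, -16, 44).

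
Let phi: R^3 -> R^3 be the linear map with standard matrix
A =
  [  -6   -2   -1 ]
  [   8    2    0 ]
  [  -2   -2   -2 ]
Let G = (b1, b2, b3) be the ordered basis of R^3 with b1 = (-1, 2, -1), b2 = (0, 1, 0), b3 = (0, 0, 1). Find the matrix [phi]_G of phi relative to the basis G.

Let P have columns b1, ..., b3. Then [phi]_G = P^(-1) A P.
Here det P = -1, so P^(-1) is integer; computing A P first and then P^(-1)(A P) gives [[-3, 2, 1], [2, -2, -2], [-3, 0, -1]].

[[-3, 2, 1], [2, -2, -2], [-3, 0, -1]]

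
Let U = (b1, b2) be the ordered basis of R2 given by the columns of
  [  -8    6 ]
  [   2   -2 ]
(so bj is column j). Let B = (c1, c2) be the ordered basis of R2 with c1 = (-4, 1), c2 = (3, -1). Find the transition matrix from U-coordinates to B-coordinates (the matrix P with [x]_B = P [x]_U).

[[2, 0], [0, 2]]

Let M have columns bj and N have columns cj. Then for every x, N [x]_B = x = M [x]_U, so P = N^(-1) M.
Since det N = 1, N^(-1) has integer entries; multiplying gives P = [[2, 0], [0, 2]].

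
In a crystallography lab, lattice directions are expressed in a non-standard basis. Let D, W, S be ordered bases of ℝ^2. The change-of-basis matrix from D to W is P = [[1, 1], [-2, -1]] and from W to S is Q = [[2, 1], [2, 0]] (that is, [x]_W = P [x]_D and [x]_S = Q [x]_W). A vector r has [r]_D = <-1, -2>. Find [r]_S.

First [r]_W = P [r]_D = <-3, 4>.
Then [r]_S = Q [r]_W = <-2, -6>.

<-2, -6>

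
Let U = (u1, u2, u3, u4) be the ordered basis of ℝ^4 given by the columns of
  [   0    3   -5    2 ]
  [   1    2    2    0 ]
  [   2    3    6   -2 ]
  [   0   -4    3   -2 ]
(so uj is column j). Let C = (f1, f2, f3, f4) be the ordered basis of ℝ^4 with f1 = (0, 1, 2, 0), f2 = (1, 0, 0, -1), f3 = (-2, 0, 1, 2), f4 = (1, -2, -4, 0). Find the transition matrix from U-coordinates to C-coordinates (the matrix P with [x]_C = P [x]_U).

Take x = uj: its U-coordinates are the j-th standard unit vector, so P e_j — column j of P — equals [uj]_C.
u1 = f1 + 0·f2 + 0·f3 + 0·f4, giving column 1 = (1, 0, 0, 0); repeating for each j gives P = [[1, 0, -2, 0], [0, 2, 1, -2], [0, -1, 2, -2], [0, -1, -2, 0]].

[[1, 0, -2, 0], [0, 2, 1, -2], [0, -1, 2, -2], [0, -1, -2, 0]]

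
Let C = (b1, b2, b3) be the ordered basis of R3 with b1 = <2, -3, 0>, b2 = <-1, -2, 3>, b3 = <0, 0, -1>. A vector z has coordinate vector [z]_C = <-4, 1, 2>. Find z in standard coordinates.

z = M [z]_C, where M has columns b1, ..., b3.
Carrying out the matrix-vector product, z = <-9, 10, 1>.

<-9, 10, 1>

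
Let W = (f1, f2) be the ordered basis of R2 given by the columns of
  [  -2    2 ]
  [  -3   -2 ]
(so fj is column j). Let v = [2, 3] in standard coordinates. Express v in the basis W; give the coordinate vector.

[-1, 0]

We seek scalars with c_1 f1 + c_2 f2 = v; equivalently solve M c = v where the columns of M are f1, f2.
System: -2c_1 + 2c_2 = 2, -3c_1 - 2c_2 = 3; solving gives c_1 = -1, c_2 = 0.
Check: -f1 + 0·f2 = [2, 3].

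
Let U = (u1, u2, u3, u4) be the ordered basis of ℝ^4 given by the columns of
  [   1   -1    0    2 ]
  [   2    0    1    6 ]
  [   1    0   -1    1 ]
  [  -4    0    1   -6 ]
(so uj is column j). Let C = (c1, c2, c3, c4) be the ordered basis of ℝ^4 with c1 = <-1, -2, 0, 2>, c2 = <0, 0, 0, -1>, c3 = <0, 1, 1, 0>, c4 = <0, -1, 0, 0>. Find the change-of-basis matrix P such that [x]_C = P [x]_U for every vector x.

[[-1, 1, 0, -2], [2, 2, -1, 2], [1, 0, -1, 1], [1, -2, -2, -1]]

Column j of P is [uj]_C, since P maps U-coordinates to C-coordinates.
Expressing u1 in C: u1 = -c1 + 2c2 + c3 + c4, so column 1 of P is <-1, 2, 1, 1>.
Doing the same for each uj gives P = [[-1, 1, 0, -2], [2, 2, -1, 2], [1, 0, -1, 1], [1, -2, -2, -1]].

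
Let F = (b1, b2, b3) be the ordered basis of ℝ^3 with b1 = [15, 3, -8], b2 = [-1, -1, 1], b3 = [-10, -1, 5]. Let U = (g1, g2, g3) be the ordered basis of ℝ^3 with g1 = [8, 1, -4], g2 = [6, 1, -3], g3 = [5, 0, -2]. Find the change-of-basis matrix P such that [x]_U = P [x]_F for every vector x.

[[1, 0, -2], [2, -1, 1], [-1, 1, 0]]

Let M have columns bj and N have columns gj. Then for every x, N [x]_U = x = M [x]_F, so P = N^(-1) M.
Since det N = 1, N^(-1) has integer entries; multiplying gives P = [[1, 0, -2], [2, -1, 1], [-1, 1, 0]].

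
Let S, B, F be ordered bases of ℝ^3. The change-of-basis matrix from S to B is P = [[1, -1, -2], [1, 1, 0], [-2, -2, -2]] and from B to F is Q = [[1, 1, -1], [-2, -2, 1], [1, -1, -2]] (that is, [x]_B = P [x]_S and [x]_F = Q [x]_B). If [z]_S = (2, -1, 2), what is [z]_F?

(6, -6, 10)

Apply P to get B-coordinates (-1, 1, -6), then Q to get F-coordinates.
The result is [z]_F = (6, -6, 10).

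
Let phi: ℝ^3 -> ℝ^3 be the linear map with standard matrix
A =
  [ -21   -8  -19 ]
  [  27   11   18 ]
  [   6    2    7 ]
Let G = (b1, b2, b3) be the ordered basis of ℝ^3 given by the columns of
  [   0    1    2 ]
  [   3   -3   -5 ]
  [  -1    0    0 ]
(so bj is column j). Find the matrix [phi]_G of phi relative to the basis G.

With P the matrix whose columns are b1, ..., b3, [phi]_G = P^(-1) A P.
Column by column: phi(b1) = A b1 = <-5, 15, -1>; its G-coordinates <1, 1, -3> give column 1.
Continuing for each basis vector yields [phi]_G = [[1, 0, -2], [1, -3, 0], [-3, 3, -1]].

[[1, 0, -2], [1, -3, 0], [-3, 3, -1]]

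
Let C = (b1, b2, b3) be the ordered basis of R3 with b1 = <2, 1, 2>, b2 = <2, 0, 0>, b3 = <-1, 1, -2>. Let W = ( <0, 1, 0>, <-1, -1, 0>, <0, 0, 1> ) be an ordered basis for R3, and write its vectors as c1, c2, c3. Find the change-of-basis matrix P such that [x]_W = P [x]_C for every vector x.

[[-1, -2, 2], [-2, -2, 1], [2, 0, -2]]

Take x = bj: its C-coordinates are the j-th standard unit vector, so P e_j — column j of P — equals [bj]_W.
b1 = -c1 - 2c2 + 2c3, giving column 1 = <-1, -2, 2>; repeating for each j gives P = [[-1, -2, 2], [-2, -2, 1], [2, 0, -2]].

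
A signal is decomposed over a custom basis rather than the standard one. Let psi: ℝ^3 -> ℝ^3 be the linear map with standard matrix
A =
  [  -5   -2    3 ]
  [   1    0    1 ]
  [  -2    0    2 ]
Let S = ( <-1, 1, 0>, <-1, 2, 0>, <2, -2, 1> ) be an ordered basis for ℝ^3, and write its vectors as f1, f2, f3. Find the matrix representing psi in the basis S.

[[-1, 3, -1], [2, 0, 0], [2, 2, -2]]

The j-th column of [psi]_S is [psi(fj)]_S.
psi(f1) = A f1 = <3, -1, 2> = -f1 + 2f2 + 2f3, so column 1 is <-1, 2, 2>.
Repeating for f2, f3 and assembling the columns gives [[-1, 3, -1], [2, 0, 0], [2, 2, -2]].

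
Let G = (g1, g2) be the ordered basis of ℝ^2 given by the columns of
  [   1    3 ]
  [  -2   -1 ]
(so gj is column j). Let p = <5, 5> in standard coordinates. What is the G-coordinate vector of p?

<-4, 3>

[p]_G is the unique c with M c = p, where M has columns g1, g2.
System: c_1 + 3c_2 = 5, -2c_1 - c_2 = 5; solving gives c_1 = -4, c_2 = 3.
Check: -4g1 + 3g2 = <5, 5>.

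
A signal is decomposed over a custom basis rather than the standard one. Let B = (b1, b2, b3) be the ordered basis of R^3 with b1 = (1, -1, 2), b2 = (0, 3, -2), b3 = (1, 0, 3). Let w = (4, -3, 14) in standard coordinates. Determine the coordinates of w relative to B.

(0, -1, 4)

[w]_B is the unique c with M c = w, where M has columns b1, ..., b3.
Solving this 3x3 system gives c = (0, -1, 4).
Check: 0·b1 - b2 + 4b3 = (4, -3, 14).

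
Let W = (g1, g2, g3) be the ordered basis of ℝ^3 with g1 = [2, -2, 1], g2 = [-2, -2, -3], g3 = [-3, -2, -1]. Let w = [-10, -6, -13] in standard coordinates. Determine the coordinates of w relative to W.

[-1, 4, 0]

Write w = c_1 g1 + ... + c_3 g3 and solve for the c_i.
Row-reducing the augmented matrix [M | w] gives c = (-1, 4, 0).
Check: -g1 + 4g2 + 0·g3 = [-10, -6, -13].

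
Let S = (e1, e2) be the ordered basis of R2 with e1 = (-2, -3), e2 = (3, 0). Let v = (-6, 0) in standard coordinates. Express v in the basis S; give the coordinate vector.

(0, -2)

[v]_S is the unique c with M c = v, where M has columns e1, e2.
System: -2c_1 + 3c_2 = -6, -3c_1 + 0c_2 = 0; solving gives c_1 = 0, c_2 = -2.
Check: 0·e1 - 2e2 = (-6, 0).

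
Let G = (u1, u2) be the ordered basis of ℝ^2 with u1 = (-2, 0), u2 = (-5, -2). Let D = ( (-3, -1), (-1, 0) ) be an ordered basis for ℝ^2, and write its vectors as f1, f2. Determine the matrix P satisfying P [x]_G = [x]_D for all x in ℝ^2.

Column j of P is [uj]_D, since P maps G-coordinates to D-coordinates.
Expressing u1 in D: u1 = 0·f1 + 2f2, so column 1 of P is (0, 2).
Doing the same for each uj gives P = [[0, 2], [2, -1]].

[[0, 2], [2, -1]]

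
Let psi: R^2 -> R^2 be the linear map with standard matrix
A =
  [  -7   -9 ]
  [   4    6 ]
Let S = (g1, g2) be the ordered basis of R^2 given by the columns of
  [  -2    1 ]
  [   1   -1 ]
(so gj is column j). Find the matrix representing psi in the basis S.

With P the matrix whose columns are g1, g2, [psi]_S = P^(-1) A P.
Column by column: psi(g1) = A g1 = [5, -2]; its S-coordinates [-3, -1] give column 1.
Continuing for each basis vector yields [psi]_S = [[-3, 0], [-1, 2]].

[[-3, 0], [-1, 2]]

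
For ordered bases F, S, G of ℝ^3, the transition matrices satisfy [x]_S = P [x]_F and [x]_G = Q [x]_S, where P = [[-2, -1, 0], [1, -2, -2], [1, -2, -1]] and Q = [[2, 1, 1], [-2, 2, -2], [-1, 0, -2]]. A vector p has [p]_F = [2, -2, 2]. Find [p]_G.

Composing the changes, [p]_G = Q P [p]_F.
Q P = [[-2, -6, -3], [4, 2, -2], [0, 5, 2]]; applying this to [2, -2, 2] gives [2, 0, -6].

[2, 0, -6]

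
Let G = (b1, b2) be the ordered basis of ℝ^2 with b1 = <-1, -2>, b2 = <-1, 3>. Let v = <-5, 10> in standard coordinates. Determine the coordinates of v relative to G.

[v]_G is the unique c with M c = v, where M has columns b1, b2.
System: -c_1 - c_2 = -5, -2c_1 + 3c_2 = 10; solving gives c_1 = 1, c_2 = 4.
Check: b1 + 4b2 = <-5, 10>.

<1, 4>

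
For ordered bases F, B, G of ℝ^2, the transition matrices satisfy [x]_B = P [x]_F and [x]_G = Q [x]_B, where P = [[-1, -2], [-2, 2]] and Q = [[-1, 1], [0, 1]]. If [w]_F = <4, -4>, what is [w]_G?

<-20, -16>

Apply P to get B-coordinates <4, -16>, then Q to get G-coordinates.
The result is [w]_G = <-20, -16>.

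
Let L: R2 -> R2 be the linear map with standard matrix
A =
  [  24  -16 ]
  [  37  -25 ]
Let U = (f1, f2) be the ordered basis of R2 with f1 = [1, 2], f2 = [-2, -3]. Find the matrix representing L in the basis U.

[[-2, 2], [3, 1]]

Let P have columns f1, f2. Then [L]_U = P^(-1) A P.
Here det P = 1, so P^(-1) is integer; computing A P first and then P^(-1)(A P) gives [[-2, 2], [3, 1]].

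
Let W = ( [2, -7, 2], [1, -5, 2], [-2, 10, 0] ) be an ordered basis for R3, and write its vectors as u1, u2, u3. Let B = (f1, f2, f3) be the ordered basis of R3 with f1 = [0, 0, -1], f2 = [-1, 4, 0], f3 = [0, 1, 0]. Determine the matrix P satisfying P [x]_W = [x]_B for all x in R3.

Column j of P is [uj]_B, since P maps W-coordinates to B-coordinates.
Expressing u1 in B: u1 = -2f1 - 2f2 + f3, so column 1 of P is [-2, -2, 1].
Doing the same for each uj gives P = [[-2, -2, 0], [-2, -1, 2], [1, -1, 2]].

[[-2, -2, 0], [-2, -1, 2], [1, -1, 2]]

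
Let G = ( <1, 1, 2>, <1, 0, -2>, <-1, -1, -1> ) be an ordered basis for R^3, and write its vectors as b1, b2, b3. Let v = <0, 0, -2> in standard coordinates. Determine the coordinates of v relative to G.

[v]_G is the unique c with M c = v, where M has columns b1, ..., b3.
Gaussian elimination on [M | v] yields c = (-2, 0, -2).
Check: -2b1 + 0·b2 - 2b3 = <0, 0, -2>.

<-2, 0, -2>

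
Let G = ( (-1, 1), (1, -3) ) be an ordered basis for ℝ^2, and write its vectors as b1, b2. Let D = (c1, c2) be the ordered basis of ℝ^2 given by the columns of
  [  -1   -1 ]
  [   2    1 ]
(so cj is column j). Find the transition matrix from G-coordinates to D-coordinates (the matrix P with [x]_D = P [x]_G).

[[0, -2], [1, 1]]

Let M have columns bj and N have columns cj. Then for every x, N [x]_D = x = M [x]_G, so P = N^(-1) M.
Since det N = 1, N^(-1) has integer entries; multiplying gives P = [[0, -2], [1, 1]].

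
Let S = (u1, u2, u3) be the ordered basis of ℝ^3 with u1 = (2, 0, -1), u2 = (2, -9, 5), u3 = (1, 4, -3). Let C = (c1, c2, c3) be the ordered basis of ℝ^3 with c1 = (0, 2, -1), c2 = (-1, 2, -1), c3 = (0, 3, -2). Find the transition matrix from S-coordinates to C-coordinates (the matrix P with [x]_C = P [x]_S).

Take x = uj: its S-coordinates are the j-th standard unit vector, so P e_j — column j of P — equals [uj]_C.
u1 = -c1 - 2c2 + 2c3, giving column 1 = (-1, -2, 2); repeating for each j gives P = [[-1, -1, 0], [-2, -2, -1], [2, -1, 2]].

[[-1, -1, 0], [-2, -2, -1], [2, -1, 2]]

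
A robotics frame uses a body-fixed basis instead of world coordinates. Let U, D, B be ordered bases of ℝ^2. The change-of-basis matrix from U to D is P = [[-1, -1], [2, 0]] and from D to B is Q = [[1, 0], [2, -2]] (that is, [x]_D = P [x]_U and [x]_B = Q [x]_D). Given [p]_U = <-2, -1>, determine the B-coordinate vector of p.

<3, 14>

First [p]_D = P [p]_U = <3, -4>.
Then [p]_B = Q [p]_D = <3, 14>.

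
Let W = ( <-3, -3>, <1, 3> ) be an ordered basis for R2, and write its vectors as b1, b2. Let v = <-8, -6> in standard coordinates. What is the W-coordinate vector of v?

We seek scalars with c_1 b1 + c_2 b2 = v; equivalently solve M c = v where the columns of M are b1, b2.
System: -3c_1 + c_2 = -8, -3c_1 + 3c_2 = -6; solving gives c_1 = 3, c_2 = 1.
Check: 3b1 + b2 = <-8, -6>.

<3, 1>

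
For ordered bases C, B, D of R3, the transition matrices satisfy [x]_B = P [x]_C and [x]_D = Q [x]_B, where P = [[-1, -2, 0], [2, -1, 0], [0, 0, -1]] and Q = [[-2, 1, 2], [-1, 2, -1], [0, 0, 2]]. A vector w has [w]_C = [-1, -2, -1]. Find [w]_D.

Composing the changes, [w]_D = Q P [w]_C.
Q P = [[4, 3, -2], [5, 0, 1], [0, 0, -2]]; applying this to [-1, -2, -1] gives [-8, -6, 2].

[-8, -6, 2]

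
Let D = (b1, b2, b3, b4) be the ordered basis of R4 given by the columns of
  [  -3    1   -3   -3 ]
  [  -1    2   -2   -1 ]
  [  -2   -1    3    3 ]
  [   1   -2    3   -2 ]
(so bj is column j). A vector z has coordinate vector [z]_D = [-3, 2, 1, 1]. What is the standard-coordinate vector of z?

[5, 4, 10, -6]

z = M [z]_D, where M has columns b1, ..., b4.
Carrying out the matrix-vector product, z = [5, 4, 10, -6].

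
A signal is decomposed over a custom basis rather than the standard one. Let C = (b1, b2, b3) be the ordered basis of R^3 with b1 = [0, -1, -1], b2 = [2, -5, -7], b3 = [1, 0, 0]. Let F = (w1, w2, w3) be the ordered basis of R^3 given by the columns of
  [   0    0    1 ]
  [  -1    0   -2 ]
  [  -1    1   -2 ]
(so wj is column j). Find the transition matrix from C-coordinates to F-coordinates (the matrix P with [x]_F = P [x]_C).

[[1, 1, -2], [0, -2, 0], [0, 2, 1]]

Take x = bj: its C-coordinates are the j-th standard unit vector, so P e_j — column j of P — equals [bj]_F.
b1 = w1 + 0·w2 + 0·w3, giving column 1 = [1, 0, 0]; repeating for each j gives P = [[1, 1, -2], [0, -2, 0], [0, 2, 1]].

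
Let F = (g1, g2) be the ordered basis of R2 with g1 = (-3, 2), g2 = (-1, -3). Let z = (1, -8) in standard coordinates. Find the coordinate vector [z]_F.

Write z = c_1 g1 + c_2 g2 and solve for the c_i.
System: -3c_1 - c_2 = 1, 2c_1 - 3c_2 = -8; solving gives c_1 = -1, c_2 = 2.
Check: -g1 + 2g2 = (1, -8).

(-1, 2)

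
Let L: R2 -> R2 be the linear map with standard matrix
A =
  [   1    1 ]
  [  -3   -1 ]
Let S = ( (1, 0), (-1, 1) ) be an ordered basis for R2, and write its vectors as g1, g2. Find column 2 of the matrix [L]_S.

(2, 2)

Compute L(g2) = A g2 = (0, 2) in standard coordinates.
Then write this in S-coordinates: solve for y in y_1 g1 + y_2 g2 = (0, 2).
This gives y = (2, 2), which is column 2 of [L]_S.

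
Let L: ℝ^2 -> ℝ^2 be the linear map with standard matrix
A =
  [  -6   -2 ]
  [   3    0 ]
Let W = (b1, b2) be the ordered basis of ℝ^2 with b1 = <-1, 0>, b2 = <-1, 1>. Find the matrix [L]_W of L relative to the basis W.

Let P have columns b1, b2. Then [L]_W = P^(-1) A P.
Here det P = -1, so P^(-1) is integer; computing A P first and then P^(-1)(A P) gives [[-3, -1], [-3, -3]].

[[-3, -1], [-3, -3]]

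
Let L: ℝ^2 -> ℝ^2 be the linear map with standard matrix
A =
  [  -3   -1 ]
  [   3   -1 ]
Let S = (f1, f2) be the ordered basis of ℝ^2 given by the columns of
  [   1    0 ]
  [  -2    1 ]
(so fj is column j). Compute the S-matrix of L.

The j-th column of [L]_S is [L(fj)]_S.
L(f1) = A f1 = <-1, 5> = -f1 + 3f2, so column 1 is <-1, 3>.
Repeating for f2 and assembling the columns gives [[-1, -1], [3, -3]].

[[-1, -1], [3, -3]]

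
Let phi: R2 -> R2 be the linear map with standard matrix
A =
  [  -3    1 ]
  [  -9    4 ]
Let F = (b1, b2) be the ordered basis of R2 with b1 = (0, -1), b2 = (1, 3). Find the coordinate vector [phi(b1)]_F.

(1, -1)

Compute phi(b1) = A b1 = (-1, -4) in standard coordinates.
Then write this in F-coordinates: solve for y in y_1 b1 + y_2 b2 = (-1, -4).
This gives y = (1, -1), which is column 1 of [phi]_F.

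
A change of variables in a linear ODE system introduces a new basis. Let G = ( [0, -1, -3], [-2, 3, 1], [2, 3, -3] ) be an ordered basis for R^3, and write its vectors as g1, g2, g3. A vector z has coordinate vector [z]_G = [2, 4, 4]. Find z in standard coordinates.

z = M [z]_G, where M has columns g1, ..., g3.
Carrying out the matrix-vector product, z = [0, 22, -14].

[0, 22, -14]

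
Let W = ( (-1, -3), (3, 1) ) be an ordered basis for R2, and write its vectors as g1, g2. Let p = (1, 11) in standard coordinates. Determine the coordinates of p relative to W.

(-4, -1)

[p]_W is the unique c with M c = p, where M has columns g1, g2.
System: -c_1 + 3c_2 = 1, -3c_1 + c_2 = 11; solving gives c_1 = -4, c_2 = -1.
Check: -4g1 - g2 = (1, 11).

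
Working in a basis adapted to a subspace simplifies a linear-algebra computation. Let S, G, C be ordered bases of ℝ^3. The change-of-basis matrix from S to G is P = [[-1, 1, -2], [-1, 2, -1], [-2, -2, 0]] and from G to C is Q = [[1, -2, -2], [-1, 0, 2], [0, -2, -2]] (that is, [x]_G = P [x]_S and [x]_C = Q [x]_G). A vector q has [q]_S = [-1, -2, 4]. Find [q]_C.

[-7, 21, 2]

Composing the changes, [q]_C = Q P [q]_S.
Q P = [[5, 1, 0], [-3, -5, 2], [6, 0, 2]]; applying this to [-1, -2, 4] gives [-7, 21, 2].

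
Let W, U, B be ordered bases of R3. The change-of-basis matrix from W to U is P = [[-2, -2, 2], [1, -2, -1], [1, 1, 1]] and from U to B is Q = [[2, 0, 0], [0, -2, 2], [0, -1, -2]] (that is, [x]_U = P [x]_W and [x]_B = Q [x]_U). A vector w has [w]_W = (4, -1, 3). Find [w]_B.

First [w]_U = P [w]_W = (0, 3, 6).
Then [w]_B = Q [w]_U = (0, 6, -15).

(0, 6, -15)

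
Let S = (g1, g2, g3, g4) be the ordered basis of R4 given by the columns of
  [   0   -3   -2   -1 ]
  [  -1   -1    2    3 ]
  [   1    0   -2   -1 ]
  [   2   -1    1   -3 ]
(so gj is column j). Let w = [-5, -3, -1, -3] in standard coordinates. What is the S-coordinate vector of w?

[w]_S is the unique c with M c = w, where M has columns g1, ..., g4.
Gaussian elimination on [M | w] yields c = (-2, 2, 0, -1).
Check: -2g1 + 2g2 + 0·g3 - g4 = [-5, -3, -1, -3].

[-2, 2, 0, -1]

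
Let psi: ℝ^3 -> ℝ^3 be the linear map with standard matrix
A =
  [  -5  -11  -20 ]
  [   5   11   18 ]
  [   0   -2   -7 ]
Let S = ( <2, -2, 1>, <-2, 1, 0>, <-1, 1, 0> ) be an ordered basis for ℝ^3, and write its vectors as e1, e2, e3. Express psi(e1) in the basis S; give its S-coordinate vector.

<-3, 2, -2>

Compute psi(e1) = A e1 = <-8, 6, -3> in standard coordinates.
Then write this in S-coordinates: solve for y in y_1 e1 + ... + y_3 e3 = <-8, 6, -3>.
This gives y = <-3, 2, -2>, which is column 1 of [psi]_S.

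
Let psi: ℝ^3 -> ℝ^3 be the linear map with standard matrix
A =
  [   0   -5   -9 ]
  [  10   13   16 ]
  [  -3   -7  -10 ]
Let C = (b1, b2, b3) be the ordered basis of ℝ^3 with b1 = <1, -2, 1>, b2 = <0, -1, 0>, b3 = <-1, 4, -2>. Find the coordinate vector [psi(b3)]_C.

Column 3 of [psi]_C is the C-coordinate vector of psi(b3).
In standard coordinates psi(b3) = A b3 = <-2, 10, -5>.
Converting to C: <-2, 10, -5> = b1 + 0·b2 + 3b3, so the coordinate vector is <1, 0, 3>.

<1, 0, 3>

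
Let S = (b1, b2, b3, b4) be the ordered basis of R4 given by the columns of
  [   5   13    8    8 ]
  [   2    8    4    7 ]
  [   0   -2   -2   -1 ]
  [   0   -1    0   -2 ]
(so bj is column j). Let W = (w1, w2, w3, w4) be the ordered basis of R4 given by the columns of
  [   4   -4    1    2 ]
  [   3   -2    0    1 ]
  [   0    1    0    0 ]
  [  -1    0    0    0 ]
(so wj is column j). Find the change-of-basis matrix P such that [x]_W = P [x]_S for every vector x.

[[0, 1, 0, 2], [0, -2, -2, -1], [1, -1, 0, -2], [2, 1, 0, -1]]

Take x = bj: its S-coordinates are the j-th standard unit vector, so P e_j — column j of P — equals [bj]_W.
b1 = 0·w1 + 0·w2 + w3 + 2w4, giving column 1 = <0, 0, 1, 2>; repeating for each j gives P = [[0, 1, 0, 2], [0, -2, -2, -1], [1, -1, 0, -2], [2, 1, 0, -1]].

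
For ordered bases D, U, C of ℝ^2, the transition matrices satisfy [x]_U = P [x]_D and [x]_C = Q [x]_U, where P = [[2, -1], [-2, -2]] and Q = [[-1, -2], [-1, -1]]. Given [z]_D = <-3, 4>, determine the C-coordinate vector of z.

First [z]_U = P [z]_D = <-10, -2>.
Then [z]_C = Q [z]_U = <14, 12>.

<14, 12>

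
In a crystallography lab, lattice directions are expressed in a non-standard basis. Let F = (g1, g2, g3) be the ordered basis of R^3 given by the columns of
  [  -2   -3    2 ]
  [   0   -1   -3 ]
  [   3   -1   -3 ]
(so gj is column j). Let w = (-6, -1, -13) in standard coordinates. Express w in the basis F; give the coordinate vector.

(-4, 4, -1)

[w]_F is the unique c with M c = w, where M has columns g1, ..., g3.
Row-reducing the augmented matrix [M | w] gives c = (-4, 4, -1).
Check: -4g1 + 4g2 - g3 = (-6, -1, -13).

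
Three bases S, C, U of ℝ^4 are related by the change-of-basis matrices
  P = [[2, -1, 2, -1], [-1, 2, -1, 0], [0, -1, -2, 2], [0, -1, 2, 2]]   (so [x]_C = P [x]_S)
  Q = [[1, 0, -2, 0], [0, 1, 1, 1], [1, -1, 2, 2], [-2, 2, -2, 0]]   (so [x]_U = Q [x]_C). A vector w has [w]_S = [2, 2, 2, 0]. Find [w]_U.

[18, -4, -2, 0]

First [w]_C = P [w]_S = [6, 0, -6, 2].
Then [w]_U = Q [w]_C = [18, -4, -2, 0].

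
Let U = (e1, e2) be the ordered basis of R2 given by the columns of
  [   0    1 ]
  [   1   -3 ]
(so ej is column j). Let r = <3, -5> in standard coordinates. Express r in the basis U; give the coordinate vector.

[r]_U is the unique c with M c = r, where M has columns e1, e2.
System: 0c_1 + c_2 = 3, c_1 - 3c_2 = -5; solving gives c_1 = 4, c_2 = 3.
Check: 4e1 + 3e2 = <3, -5>.

<4, 3>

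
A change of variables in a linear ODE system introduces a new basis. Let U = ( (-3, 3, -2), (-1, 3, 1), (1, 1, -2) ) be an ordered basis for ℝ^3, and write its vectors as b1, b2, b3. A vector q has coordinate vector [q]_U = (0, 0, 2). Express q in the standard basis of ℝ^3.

By definition q = 0·b1 + 0·b2 + 2b3.
Summing componentwise gives (2, 2, -4).

(2, 2, -4)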